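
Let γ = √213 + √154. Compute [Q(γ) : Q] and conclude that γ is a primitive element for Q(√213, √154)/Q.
[Q(γ) : Q] = 4 (equivalently, Q(γ) = Q(√213, √154))

Obviously Q(γ) ⊆ Q(√213, √154), and [Q(√213, √154):Q] = 4 (since 213, 154 are distinct squarefree integers > 1 with 32802 not a perfect square). To show equality we compute the minimal polynomial of γ. From γ = √213 + √154: γ^2 = 213 + 2√(32802) + 154 = 367 + 2√(32802), so γ^2 - 367 = 2√(32802); squaring, (γ^2 - 367)^2 = 4·32802, i.e. γ^4 - 734γ^2 + 134689 - 131208 = 0, i.e. γ^4 - 734γ^2 + 3481 = 0. So γ is a root of x^4 - 734x^2 + 3481. This polynomial is irreducible over Q: it has no rational root (each ±√213 ± √154 is irrational), and any factorization into two quadratics over Q would force √(32802) ∈ Q (pairing opposite roots) or √213, √154 ∈ Q (other pairings), all impossible. Hence [Q(γ):Q] = 4 = [Q(√213, √154):Q], so Q(γ) = Q(√213, √154).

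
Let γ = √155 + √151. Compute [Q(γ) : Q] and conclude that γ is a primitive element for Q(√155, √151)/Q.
[Q(γ) : Q] = 4 (equivalently, Q(γ) = Q(√155, √151))

Obviously Q(γ) ⊆ Q(√155, √151), and [Q(√155, √151):Q] = 4 (since 155, 151 are distinct squarefree integers > 1 with 23405 not a perfect square). To show equality we compute the minimal polynomial of γ. From γ = √155 + √151: γ^2 = 155 + 2√(23405) + 151 = 306 + 2√(23405), so γ^2 - 306 = 2√(23405); squaring, (γ^2 - 306)^2 = 4·23405, i.e. γ^4 - 612γ^2 + 93636 - 93620 = 0, i.e. γ^4 - 612γ^2 + 16 = 0. So γ is a root of x^4 - 612x^2 + 16. This polynomial is irreducible over Q: it has no rational root (each ±√155 ± √151 is irrational), and any factorization into two quadratics over Q would force √(23405) ∈ Q (pairing opposite roots) or √155, √151 ∈ Q (other pairings), all impossible. Hence [Q(γ):Q] = 4 = [Q(√155, √151):Q], so Q(γ) = Q(√155, √151).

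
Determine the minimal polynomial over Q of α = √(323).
m_α(x) = x^2 - 323

α satisfies α^2 - 323 = 0, so x^2 - 323 annihilates α. Since d = 323 is squarefree and ≠ 1, it is not a perfect square in Q, so x^2 - 323 has no rational root and is therefore irreducible over Q (a degree-2 polynomial over a field is irreducible iff it has no root). Hence m_α(x) = x^2 - 323.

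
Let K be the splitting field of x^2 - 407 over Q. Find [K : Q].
[K : Q] = 2

f(x) = x^2 - 407 factors as (x - √407)(x + √407). The splitting field is K = Q(√407). Since 407 is squarefree and > 1, it is not a perfect square, so x^2 - 407 is irreducible over Q and [Q(√407) : Q] = 2. Hence [K : Q] = 2.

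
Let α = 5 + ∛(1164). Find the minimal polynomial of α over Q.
m_α(x) = x^3 - 15x^2 + 75x - 1289

Set β = α - 5 = ∛(1164), so β^3 = 1164. Then (α - 5)^3 - 1164 = 0, i.e. α is a root of g(x) = (x - 5)^3 - 1164 = x^3 - 15x^2 + 75x - 1289. Since g(x) = h(x - 5) where h(x) = x^3 - 1164, and h is irreducible over Q (because 1164 is not a perfect cube, so h has no rational root, and a monic cubic with no rational root is irreducible), g is also irreducible (irreducibility is preserved under the substitution x → x - 5). Hence m_α(x) = x^3 - 15x^2 + 75x - 1289.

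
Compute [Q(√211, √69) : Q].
[Q(√211, √69) : Q] = 4

[Q(√211):Q] = 2 (min poly x^2 - 211, irreducible since 211 is squarefree > 1). For the top step, suppose √69 ∈ Q(√211), say √69 = c + d√211 with c, d ∈ Q. Squaring: 69 = c^2 + 211d^2 + 2cd√211. Since √211 ∉ Q this forces 2cd = 0. If d = 0 then √69 = c ∈ Q, contradicting 69 squarefree > 1. If c = 0 then 69 = 211d^2, so 211·69 = (211d)^2 is a perfect square in Q — but 211·69 = 14559 is not a perfect square (since 211 and 69 are distinct squarefree integers). Contradiction. Hence √69 ∉ Q(√211), so x^2 - 69 stays irreducible over Q(√211) and [Q(√211, √69) : Q(√211)] = 2. By the tower law, [Q(√211, √69) : Q] = 2 · 2 = 4.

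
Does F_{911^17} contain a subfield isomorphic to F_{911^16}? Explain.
No: F_{911^16} is not a subfield of F_{911^17}

F_{p^m} embeds in F_{p^n} iff m | n. Here 16 ∤ 17 (since 17 = 1·16 + 1 with remainder 1 ≠ 0), so F_{911^16} is not a subfield of F_{911^17}. Equivalently: if it were, the tower law would give 16 = [F_{911^16}:F_911] dividing [F_{911^17}:F_911] = 17, contradiction.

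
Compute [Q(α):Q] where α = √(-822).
[Q(α):Q] = 2

[Q(α):Q] equals the degree of the minimal polynomial of α. Here α^2 = -822 and x^2 + 822 is irreducible (d = -822 is squarefree, ≠ 1, hence not a square), so deg(m_α) = 2. Thus [Q(α):Q] = 2.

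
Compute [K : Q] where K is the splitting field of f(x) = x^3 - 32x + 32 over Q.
[K : Q] = 6

By the rational root test, any rational root of the monic integer polynomial f(x) = x^3 - 32x + 32 must be an integer dividing the constant term 32, i.e. one of ±{1, 2, 4, 8, 16, 32}. Evaluating: f(1) = 1, f(-1) = 63, f(2) = -24, f(-2) = 88, f(4) = -32, f(-4) = 96, f(8) = 288, f(-8) = -224, f(16) = 3616, f(-16) = -3552, f(32) = 31776, f(-32) = -31712; none is 0, so f has no rational root and is therefore irreducible over Q (a cubic with no linear factor over a field is irreducible). For an irreducible cubic, the Galois group is A_3 or S_3 according as the discriminant disc(f) = -4a^3 - 27b^2 = -4·(-32)^3 - 27·(32)^2 = 103424 is or is not a square in Q. Here disc(f) = 103424 is not a perfect square in Q, so the Galois group of f over Q is not contained in A_3 and must be all of S_3. The splitting field has degree |S_3| = 6 over Q, so [K : Q] = 6.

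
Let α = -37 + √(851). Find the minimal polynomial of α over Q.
m_α(x) = x^2 + 74x + 518

From α + 37 = √(851), squaring gives (α + 37)^2 = 851, i.e. α^2 + 74α + 1369 = 851, so α^2 + 74α + 518 = 0. The discriminant of x^2 + 74x + 518 is (74)^2 - 4·(518) = 5476 - 2072 = 3404, and 4·(851) is not a perfect square in Q since 851 is squarefree and ≠ 1. Hence x^2 + 74x + 518 is irreducible over Q and is the minimal polynomial of α.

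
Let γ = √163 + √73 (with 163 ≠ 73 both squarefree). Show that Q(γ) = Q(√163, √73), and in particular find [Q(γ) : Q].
[Q(γ) : Q] = 4 (equivalently, Q(γ) = Q(√163, √73))

Obviously Q(γ) ⊆ Q(√163, √73), and [Q(√163, √73):Q] = 4 (since 163, 73 are distinct squarefree integers > 1 with 11899 not a perfect square). To show equality we compute the minimal polynomial of γ. From γ = √163 + √73: γ^2 = 163 + 2√(11899) + 73 = 236 + 2√(11899), so γ^2 - 236 = 2√(11899); squaring, (γ^2 - 236)^2 = 4·11899, i.e. γ^4 - 472γ^2 + 55696 - 47596 = 0, i.e. γ^4 - 472γ^2 + 8100 = 0. So γ is a root of x^4 - 472x^2 + 8100. This polynomial is irreducible over Q: it has no rational root (each ±√163 ± √73 is irrational), and any factorization into two quadratics over Q would force √(11899) ∈ Q (pairing opposite roots) or √163, √73 ∈ Q (other pairings), all impossible. Hence [Q(γ):Q] = 4 = [Q(√163, √73):Q], so Q(γ) = Q(√163, √73).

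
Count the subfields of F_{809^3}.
F_{809^3} has 2 subfields

The subfields of F_{p^n} are exactly the fields F_{p^d} for d | n (each is the fixed field of the unique index-d subgroup of Gal(F_{p^n}/F_p) ≅ Z/nZ). The divisors of n = 3 are {1, 3}, giving 2 subfields: F_{809^1}, F_{809^3}.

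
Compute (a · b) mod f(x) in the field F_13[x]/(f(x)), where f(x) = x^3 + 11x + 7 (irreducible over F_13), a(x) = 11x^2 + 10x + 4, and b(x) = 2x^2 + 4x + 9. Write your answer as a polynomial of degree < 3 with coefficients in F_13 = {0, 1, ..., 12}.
a · b ≡ 9x^2 + 2x + 4 (mod f(x))

Multiply in F_13[x]: a(x)·b(x) = (11x^2 + 10x + 4)·(2x^2 + 4x + 9) = 9x^4 + 12x^3 + 4x^2 + 2x + 10. This has degree ≥ 3, so divide by f(x) over F_13: 9x^4 + 12x^3 + 4x^2 + 2x + 10 = (9x + 12)·(x^3 + 11x + 7) + (9x^2 + 2x + 4). Hence a·b ≡ 9x^2 + 2x + 4 (mod f). (F_13[x]/(f) is a field with 13^3 = 2197 elements since f is irreducible of degree 3.)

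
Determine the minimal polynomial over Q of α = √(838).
m_α(x) = x^2 - 838

α satisfies α^2 - 838 = 0, so x^2 - 838 annihilates α. Since d = 838 is squarefree and ≠ 1, it is not a perfect square in Q, so x^2 - 838 has no rational root and is therefore irreducible over Q (a degree-2 polynomial over a field is irreducible iff it has no root). Hence m_α(x) = x^2 - 838.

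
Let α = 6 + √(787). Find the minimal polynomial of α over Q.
m_α(x) = x^2 - 12x - 751

From α - 6 = √(787), squaring gives (α - 6)^2 = 787, i.e. α^2 - 12α + 36 = 787, so α^2 - 12α - 751 = 0. The discriminant of x^2 - 12x - 751 is (-12)^2 - 4·(-751) = 144 + 3004 = 3148, and 4·(787) is not a perfect square in Q since 787 is squarefree and ≠ 1. Hence x^2 - 12x - 751 is irreducible over Q and is the minimal polynomial of α.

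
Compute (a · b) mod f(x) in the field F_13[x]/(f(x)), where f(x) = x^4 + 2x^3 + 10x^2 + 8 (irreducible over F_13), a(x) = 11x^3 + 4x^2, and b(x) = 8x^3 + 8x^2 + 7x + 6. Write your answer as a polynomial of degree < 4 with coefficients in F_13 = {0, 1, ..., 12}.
a · b ≡ 9x^3 + 8x^2 + 6x + 7 (mod f(x))

Multiply in F_13[x]: a(x)·b(x) = (11x^3 + 4x^2)·(8x^3 + 8x^2 + 7x + 6) = 10x^6 + 3x^5 + 5x^4 + 3x^3 + 11x^2. This has degree ≥ 4, so divide by f(x) over F_13: 10x^6 + 3x^5 + 5x^4 + 3x^3 + 11x^2 = (10x^2 + 9x + 4)·(x^4 + 2x^3 + 10x^2 + 8) + (9x^3 + 8x^2 + 6x + 7). Hence a·b ≡ 9x^3 + 8x^2 + 6x + 7 (mod f). (F_13[x]/(f) is a field with 13^4 = 28561 elements since f is irreducible of degree 4.)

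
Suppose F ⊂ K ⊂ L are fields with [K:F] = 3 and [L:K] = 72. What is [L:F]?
[L:F] = 216

The tower law says that for any tower of field extensions F ⊂ K ⊂ L with finite degrees, [L:F] = [L:K] · [K:F]. Here this gives [L:F] = 72 · 3 = 216.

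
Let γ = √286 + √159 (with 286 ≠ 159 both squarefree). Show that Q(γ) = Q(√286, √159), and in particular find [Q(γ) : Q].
[Q(γ) : Q] = 4 (equivalently, Q(γ) = Q(√286, √159))

Obviously Q(γ) ⊆ Q(√286, √159), and [Q(√286, √159):Q] = 4 (since 286, 159 are distinct squarefree integers > 1 with 45474 not a perfect square). To show equality we compute the minimal polynomial of γ. From γ = √286 + √159: γ^2 = 286 + 2√(45474) + 159 = 445 + 2√(45474), so γ^2 - 445 = 2√(45474); squaring, (γ^2 - 445)^2 = 4·45474, i.e. γ^4 - 890γ^2 + 198025 - 181896 = 0, i.e. γ^4 - 890γ^2 + 16129 = 0. So γ is a root of x^4 - 890x^2 + 16129. This polynomial is irreducible over Q: it has no rational root (each ±√286 ± √159 is irrational), and any factorization into two quadratics over Q would force √(45474) ∈ Q (pairing opposite roots) or √286, √159 ∈ Q (other pairings), all impossible. Hence [Q(γ):Q] = 4 = [Q(√286, √159):Q], so Q(γ) = Q(√286, √159).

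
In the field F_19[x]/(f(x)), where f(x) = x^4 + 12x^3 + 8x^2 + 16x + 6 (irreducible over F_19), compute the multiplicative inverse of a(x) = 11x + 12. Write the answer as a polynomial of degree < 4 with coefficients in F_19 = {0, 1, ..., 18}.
a(x)^(-1) ≡ 9x^3 + 17x^2 + 12x + 10 (mod f(x))

Since f is irreducible over F_19, F_19[x]/(f) is a field and a(x) ≠ 0 has an inverse. Apply the extended Euclidean algorithm to f(x) and a(x) in F_19[x]: f(x) = (7x^3 + 9x^2 + 3x + 12)·a(x) + (14). The last nonzero remainder is the constant 14 = gcd(f, a) in F_19. Back-substituting through the division chain expresses 14 = s(x)·a(x) + t(x)·f(x) with s(x) ≡ 12x^3 + 10x^2 + 16x + 7 (mod f), so (12x^3 + 10x^2 + 16x + 7)·a(x) ≡ 14 (mod f). Multiplying by 14^(-1) ≡ 15 in F_19 gives a(x)^(-1) ≡ 15·(12x^3 + 10x^2 + 16x + 7) ≡ 9x^3 + 17x^2 + 12x + 10 (mod f). Check: (11x + 12)·(9x^3 + 17x^2 + 12x + 10) = 4x^4 + 10x^3 + 13x^2 + 7x + 6 ≡ 1 (mod x^4 + 12x^3 + 8x^2 + 16x + 6).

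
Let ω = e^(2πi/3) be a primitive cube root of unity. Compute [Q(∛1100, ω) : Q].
[Q(∛1100, ω) : Q] = 6

[Q(∛1100):Q] = 3 (min poly x^3 - 1100, irreducible since 1100 is not a perfect cube). [Q(ω):Q] = 2 (min poly x^2 + x + 1). Since Q(∛1100) ⊂ R and ω ∉ R, we have ω ∉ Q(∛1100), so x^2 + x + 1 remains irreducible over Q(∛1100) and [Q(∛1100, ω) : Q(∛1100)] = 2. By the tower law, [Q(∛1100, ω) : Q] = 3 · 2 = 6. (In fact Q(∛1100, ω) is the splitting field of x^3 - 1100 over Q.)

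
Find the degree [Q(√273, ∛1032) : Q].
[Q(√273, ∛1032) : Q] = 6

Let L = Q(√273, ∛1032). Since Q(√273) ⊂ L and [Q(√273):Q] = 2, the tower law gives 2 | [L:Q]. Likewise Q(∛1032) ⊂ L with [Q(∛1032):Q] = 3 (because 1032 is not a perfect cube), so 3 | [L:Q]. As gcd(2,3) = 1, [L:Q] is divisible by 6. Conversely L is generated over Q by √273 and ∛1032, so [L:Q] ≤ 2·3 = 6. Therefore [Q(√273, ∛1032) : Q] = 6.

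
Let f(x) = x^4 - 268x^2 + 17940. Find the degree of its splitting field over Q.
[K : Q] = 4

Solving the quadratic in x^2: x^2 = (268 ± √(268^2 - 4·17940))/2 = (268 ± √64)/2 = (268 ± 8)/2, giving x^2 = 130 or x^2 = 138. So f(x) = (x^2 - 130)(x^2 - 138) and the roots of f are ±√130, ±√138. Hence the splitting field is K = Q(√130, √138). Since 130 and 138 are distinct squarefree integers > 1, their product 17940 is not a perfect square, so √138 ∉ Q(√130). By the tower law [K:Q] = [Q(√130,√138):Q(√130)] · [Q(√130):Q] = 2 · 2 = 4.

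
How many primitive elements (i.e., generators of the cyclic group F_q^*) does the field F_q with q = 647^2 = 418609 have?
There are φ(418608) = 124416 primitive elements

F_q^* is cyclic of order q - 1 = 418608. A cyclic group of order m has exactly φ(m) generators. Here m = 418608 = 2^4 · 3^4 · 17 · 19, so the number of primitive elements is φ(418608) = 124416.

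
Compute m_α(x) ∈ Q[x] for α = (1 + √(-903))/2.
m_α(x) = x^2 - x + 226

From 2α - 1 = √(-903), squaring gives (2α - 1)^2 = -903, i.e. 4α^2 - 4α + 1 = -903, so α^2 - α + (1 + 903)/4 = 0. Since -903 ≡ 1 (mod 4), (1 + 903)/4 = 226 ∈ Z. The polynomial x^2 - x + 226 has discriminant 1 - 4·(226) = -903, which is not a perfect square in Q (d = -903 is squarefree and ≠ 1), so x^2 - x + 226 is irreducible over Q. It is the minimal polynomial of α.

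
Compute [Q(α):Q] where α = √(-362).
[Q(α):Q] = 2

[Q(α):Q] equals the degree of the minimal polynomial of α. Here α^2 = -362 and x^2 + 362 is irreducible (d = -362 is squarefree, ≠ 1, hence not a square), so deg(m_α) = 2. Thus [Q(α):Q] = 2.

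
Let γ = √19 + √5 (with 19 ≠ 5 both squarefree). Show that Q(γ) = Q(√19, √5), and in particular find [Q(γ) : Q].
[Q(γ) : Q] = 4 (equivalently, Q(γ) = Q(√19, √5))

Obviously Q(γ) ⊆ Q(√19, √5), and [Q(√19, √5):Q] = 4 (since 19, 5 are distinct squarefree integers > 1 with 95 not a perfect square). To show equality we compute the minimal polynomial of γ. From γ = √19 + √5: γ^2 = 19 + 2√(95) + 5 = 24 + 2√(95), so γ^2 - 24 = 2√(95); squaring, (γ^2 - 24)^2 = 4·95, i.e. γ^4 - 48γ^2 + 576 - 380 = 0, i.e. γ^4 - 48γ^2 + 196 = 0. So γ is a root of x^4 - 48x^2 + 196. This polynomial is irreducible over Q: it has no rational root (each ±√19 ± √5 is irrational), and any factorization into two quadratics over Q would force √(95) ∈ Q (pairing opposite roots) or √19, √5 ∈ Q (other pairings), all impossible. Hence [Q(γ):Q] = 4 = [Q(√19, √5):Q], so Q(γ) = Q(√19, √5).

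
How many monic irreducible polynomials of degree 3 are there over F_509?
There are 43957240 monic irreducible polynomials of degree 3 over F_509

Each element of F_{509^3} that lies in no proper subfield is a root of exactly one monic irreducible of degree 3 over F_509, and each such polynomial has 3 distinct roots in F_{509^3}. By Möbius inversion the count is N_509(3) = (1/3) Σ_{d|3} μ(3/d) · 509^d = (1/3)(μ(3)·509^1 + μ(1)·509^3) = 131871720/3 = 43957240.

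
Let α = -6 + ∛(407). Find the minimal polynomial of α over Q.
m_α(x) = x^3 + 18x^2 + 108x - 191

Set β = α + 6 = ∛(407), so β^3 = 407. Then (α + 6)^3 - 407 = 0, i.e. α is a root of g(x) = (x + 6)^3 - 407 = x^3 + 18x^2 + 108x - 191. Since g(x) = h(x + 6) where h(x) = x^3 - 407, and h is irreducible over Q (because 407 is not a perfect cube, so h has no rational root, and a monic cubic with no rational root is irreducible), g is also irreducible (irreducibility is preserved under the substitution x → x + 6). Hence m_α(x) = x^3 + 18x^2 + 108x - 191.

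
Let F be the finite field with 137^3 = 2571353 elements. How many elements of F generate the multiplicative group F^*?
There are φ(2571352) = 995328 primitive elements

F_q^* is cyclic of order q - 1 = 2571352. A cyclic group of order m has exactly φ(m) generators. Here m = 2571352 = 2^3 · 7 · 17 · 37 · 73, so the number of primitive elements is φ(2571352) = 995328.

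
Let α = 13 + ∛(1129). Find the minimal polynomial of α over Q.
m_α(x) = x^3 - 39x^2 + 507x - 3326

Set β = α - 13 = ∛(1129), so β^3 = 1129. Then (α - 13)^3 - 1129 = 0, i.e. α is a root of g(x) = (x - 13)^3 - 1129 = x^3 - 39x^2 + 507x - 3326. Since g(x) = h(x - 13) where h(x) = x^3 - 1129, and h is irreducible over Q (because 1129 is not a perfect cube, so h has no rational root, and a monic cubic with no rational root is irreducible), g is also irreducible (irreducibility is preserved under the substitution x → x - 13). Hence m_α(x) = x^3 - 39x^2 + 507x - 3326.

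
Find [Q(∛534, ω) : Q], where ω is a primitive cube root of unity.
[Q(∛534, ω) : Q] = 6

[Q(∛534):Q] = 3 (min poly x^3 - 534, irreducible since 534 is not a perfect cube). [Q(ω):Q] = 2 (min poly x^2 + x + 1). Since Q(∛534) ⊂ R and ω ∉ R, we have ω ∉ Q(∛534), so x^2 + x + 1 remains irreducible over Q(∛534) and [Q(∛534, ω) : Q(∛534)] = 2. By the tower law, [Q(∛534, ω) : Q] = 3 · 2 = 6. (In fact Q(∛534, ω) is the splitting field of x^3 - 534 over Q.)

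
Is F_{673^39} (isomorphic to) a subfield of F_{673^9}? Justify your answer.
No: F_{673^39} is not a subfield of F_{673^9}

F_{p^m} embeds in F_{p^n} iff m | n. Here 39 ∤ 9 (since 9 = 0·39 + 9 with remainder 9 ≠ 0), so F_{673^39} is not a subfield of F_{673^9}. Equivalently: if it were, the tower law would give 39 = [F_{673^39}:F_673] dividing [F_{673^9}:F_673] = 9, contradiction.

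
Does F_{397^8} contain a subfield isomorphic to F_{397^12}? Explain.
No: F_{397^12} is not a subfield of F_{397^8}

F_{p^m} embeds in F_{p^n} iff m | n. Here 12 ∤ 8 (since 8 = 0·12 + 8 with remainder 8 ≠ 0), so F_{397^12} is not a subfield of F_{397^8}. Equivalently: if it were, the tower law would give 12 = [F_{397^12}:F_397] dividing [F_{397^8}:F_397] = 8, contradiction.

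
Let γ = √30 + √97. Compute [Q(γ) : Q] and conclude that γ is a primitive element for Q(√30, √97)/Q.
[Q(γ) : Q] = 4 (equivalently, Q(γ) = Q(√30, √97))

Obviously Q(γ) ⊆ Q(√30, √97), and [Q(√30, √97):Q] = 4 (since 30, 97 are distinct squarefree integers > 1 with 2910 not a perfect square). To show equality we compute the minimal polynomial of γ. From γ = √30 + √97: γ^2 = 30 + 2√(2910) + 97 = 127 + 2√(2910), so γ^2 - 127 = 2√(2910); squaring, (γ^2 - 127)^2 = 4·2910, i.e. γ^4 - 254γ^2 + 16129 - 11640 = 0, i.e. γ^4 - 254γ^2 + 4489 = 0. So γ is a root of x^4 - 254x^2 + 4489. This polynomial is irreducible over Q: it has no rational root (each ±√30 ± √97 is irrational), and any factorization into two quadratics over Q would force √(2910) ∈ Q (pairing opposite roots) or √30, √97 ∈ Q (other pairings), all impossible. Hence [Q(γ):Q] = 4 = [Q(√30, √97):Q], so Q(γ) = Q(√30, √97).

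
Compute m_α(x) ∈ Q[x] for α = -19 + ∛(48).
m_α(x) = x^3 + 57x^2 + 1083x + 6811

Set β = α + 19 = ∛(48), so β^3 = 48. Then (α + 19)^3 - 48 = 0, i.e. α is a root of g(x) = (x + 19)^3 - 48 = x^3 + 57x^2 + 1083x + 6811. Since g(x) = h(x + 19) where h(x) = x^3 - 48, and h is irreducible over Q (because 48 is not a perfect cube, so h has no rational root, and a monic cubic with no rational root is irreducible), g is also irreducible (irreducibility is preserved under the substitution x → x + 19). Hence m_α(x) = x^3 + 57x^2 + 1083x + 6811.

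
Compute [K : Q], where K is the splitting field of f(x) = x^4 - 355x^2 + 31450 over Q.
[K : Q] = 4

Solving the quadratic in x^2: x^2 = (355 ± √(355^2 - 4·31450))/2 = (355 ± √225)/2 = (355 ± 15)/2, giving x^2 = 170 or x^2 = 185. So f(x) = (x^2 - 170)(x^2 - 185) and the roots of f are ±√170, ±√185. Hence the splitting field is K = Q(√170, √185). Since 170 and 185 are distinct squarefree integers > 1, their product 31450 is not a perfect square, so √185 ∉ Q(√170). By the tower law [K:Q] = [Q(√170,√185):Q(√170)] · [Q(√170):Q] = 2 · 2 = 4.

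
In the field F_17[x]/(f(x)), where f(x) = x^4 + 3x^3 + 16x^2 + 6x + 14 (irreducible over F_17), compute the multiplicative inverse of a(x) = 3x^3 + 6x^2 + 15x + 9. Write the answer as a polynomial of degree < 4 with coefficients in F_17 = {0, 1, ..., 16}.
a(x)^(-1) ≡ 11x^3 + 5x^2 + 10x (mod f(x))

Since f is irreducible over F_17, F_17[x]/(f) is a field and a(x) ≠ 0 has an inverse. Apply the extended Euclidean algorithm to f(x) and a(x) in F_17[x]: f(x) = (6x + 6)·a(x) + (9x^2 + 15x + 11);  a(x) = (6x + 2)·(9x^2 + 15x + 11) + (4x + 4);  (9x^2 + 15x + 11) = (15x + 10)·(4x + 4) + (5). The last nonzero remainder is the constant 5 = gcd(f, a) in F_17. Back-substituting through the division chain expresses 5 = s(x)·a(x) + t(x)·f(x) with s(x) ≡ 4x^3 + 8x^2 + 16x (mod f), so (4x^3 + 8x^2 + 16x)·a(x) ≡ 5 (mod f). Multiplying by 5^(-1) ≡ 7 in F_17 gives a(x)^(-1) ≡ 7·(4x^3 + 8x^2 + 16x) ≡ 11x^3 + 5x^2 + 10x (mod f). Check: (3x^3 + 6x^2 + 15x + 9)·(11x^3 + 5x^2 + 10x) = 16x^6 + 13x^5 + 4x^4 + 13x^3 + 8x^2 + 5x ≡ 1 (mod x^4 + 3x^3 + 16x^2 + 6x + 14).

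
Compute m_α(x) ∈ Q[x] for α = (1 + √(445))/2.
m_α(x) = x^2 - x - 111

From 2α - 1 = √(445), squaring gives (2α - 1)^2 = 445, i.e. 4α^2 - 4α + 1 = 445, so α^2 - α + (1 - 445)/4 = 0. Since 445 ≡ 1 (mod 4), (1 - 445)/4 = -111 ∈ Z. The polynomial x^2 - x - 111 has discriminant 1 - 4·(-111) = 445, which is not a perfect square in Q (d = 445 is squarefree and ≠ 1), so x^2 - x - 111 is irreducible over Q. It is the minimal polynomial of α.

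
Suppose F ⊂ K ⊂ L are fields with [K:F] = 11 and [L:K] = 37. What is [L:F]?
[L:F] = 407

The tower law says that for any tower of field extensions F ⊂ K ⊂ L with finite degrees, [L:F] = [L:K] · [K:F]. Here this gives [L:F] = 37 · 11 = 407.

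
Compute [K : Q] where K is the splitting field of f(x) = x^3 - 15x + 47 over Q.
[K : Q] = 6

By the rational root test, any rational root of the monic integer polynomial f(x) = x^3 - 15x + 47 must be an integer dividing the constant term 47, i.e. one of ±{1, 47}. Evaluating: f(1) = 33, f(-1) = 61, f(47) = 103165, f(-47) = -103071; none is 0, so f has no rational root and is therefore irreducible over Q (a cubic with no linear factor over a field is irreducible). For an irreducible cubic, the Galois group is A_3 or S_3 according as the discriminant disc(f) = -4a^3 - 27b^2 = -4·(-15)^3 - 27·(47)^2 = -46143 is or is not a square in Q. Here disc(f) = -46143 is not a perfect square in Q, so the Galois group of f over Q is not contained in A_3 and must be all of S_3. The splitting field has degree |S_3| = 6 over Q, so [K : Q] = 6.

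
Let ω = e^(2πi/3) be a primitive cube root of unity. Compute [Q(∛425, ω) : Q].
[Q(∛425, ω) : Q] = 6

[Q(∛425):Q] = 3 (min poly x^3 - 425, irreducible since 425 is not a perfect cube). [Q(ω):Q] = 2 (min poly x^2 + x + 1). Since Q(∛425) ⊂ R and ω ∉ R, we have ω ∉ Q(∛425), so x^2 + x + 1 remains irreducible over Q(∛425) and [Q(∛425, ω) : Q(∛425)] = 2. By the tower law, [Q(∛425, ω) : Q] = 3 · 2 = 6. (In fact Q(∛425, ω) is the splitting field of x^3 - 425 over Q.)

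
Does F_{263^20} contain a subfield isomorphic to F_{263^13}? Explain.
No: F_{263^13} is not a subfield of F_{263^20}

F_{p^m} embeds in F_{p^n} iff m | n. Here 13 ∤ 20 (since 20 = 1·13 + 7 with remainder 7 ≠ 0), so F_{263^13} is not a subfield of F_{263^20}. Equivalently: if it were, the tower law would give 13 = [F_{263^13}:F_263] dividing [F_{263^20}:F_263] = 20, contradiction.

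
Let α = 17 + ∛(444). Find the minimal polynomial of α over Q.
m_α(x) = x^3 - 51x^2 + 867x - 5357

Set β = α - 17 = ∛(444), so β^3 = 444. Then (α - 17)^3 - 444 = 0, i.e. α is a root of g(x) = (x - 17)^3 - 444 = x^3 - 51x^2 + 867x - 5357. Since g(x) = h(x - 17) where h(x) = x^3 - 444, and h is irreducible over Q (because 444 is not a perfect cube, so h has no rational root, and a monic cubic with no rational root is irreducible), g is also irreducible (irreducibility is preserved under the substitution x → x - 17). Hence m_α(x) = x^3 - 51x^2 + 867x - 5357.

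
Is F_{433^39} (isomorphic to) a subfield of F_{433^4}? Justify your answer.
No: F_{433^39} is not a subfield of F_{433^4}

F_{p^m} embeds in F_{p^n} iff m | n. Here 39 ∤ 4 (since 4 = 0·39 + 4 with remainder 4 ≠ 0), so F_{433^39} is not a subfield of F_{433^4}. Equivalently: if it were, the tower law would give 39 = [F_{433^39}:F_433] dividing [F_{433^4}:F_433] = 4, contradiction.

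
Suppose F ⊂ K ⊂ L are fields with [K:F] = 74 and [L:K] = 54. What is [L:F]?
[L:F] = 3996

The tower law says that for any tower of field extensions F ⊂ K ⊂ L with finite degrees, [L:F] = [L:K] · [K:F]. Here this gives [L:F] = 54 · 74 = 3996.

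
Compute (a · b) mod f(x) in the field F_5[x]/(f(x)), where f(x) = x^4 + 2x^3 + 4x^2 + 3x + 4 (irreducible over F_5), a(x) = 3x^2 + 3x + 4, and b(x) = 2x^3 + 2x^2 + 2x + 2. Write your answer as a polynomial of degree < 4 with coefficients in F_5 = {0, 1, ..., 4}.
a · b ≡ x^3 + 2x^2 + 3 (mod f(x))

Multiply in F_5[x]: a(x)·b(x) = (3x^2 + 3x + 4)·(2x^3 + 2x^2 + 2x + 2) = x^5 + 2x^4 + 4x + 3. This has degree ≥ 4, so divide by f(x) over F_5: x^5 + 2x^4 + 4x + 3 = (x)·(x^4 + 2x^3 + 4x^2 + 3x + 4) + (x^3 + 2x^2 + 3). Hence a·b ≡ x^3 + 2x^2 + 3 (mod f). (F_5[x]/(f) is a field with 5^4 = 625 elements since f is irreducible of degree 4.)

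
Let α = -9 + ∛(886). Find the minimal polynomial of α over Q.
m_α(x) = x^3 + 27x^2 + 243x - 157

Set β = α + 9 = ∛(886), so β^3 = 886. Then (α + 9)^3 - 886 = 0, i.e. α is a root of g(x) = (x + 9)^3 - 886 = x^3 + 27x^2 + 243x - 157. Since g(x) = h(x + 9) where h(x) = x^3 - 886, and h is irreducible over Q (because 886 is not a perfect cube, so h has no rational root, and a monic cubic with no rational root is irreducible), g is also irreducible (irreducibility is preserved under the substitution x → x + 9). Hence m_α(x) = x^3 + 27x^2 + 243x - 157.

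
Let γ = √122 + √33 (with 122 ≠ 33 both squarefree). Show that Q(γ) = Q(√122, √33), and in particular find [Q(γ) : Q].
[Q(γ) : Q] = 4 (equivalently, Q(γ) = Q(√122, √33))

Obviously Q(γ) ⊆ Q(√122, √33), and [Q(√122, √33):Q] = 4 (since 122, 33 are distinct squarefree integers > 1 with 4026 not a perfect square). To show equality we compute the minimal polynomial of γ. From γ = √122 + √33: γ^2 = 122 + 2√(4026) + 33 = 155 + 2√(4026), so γ^2 - 155 = 2√(4026); squaring, (γ^2 - 155)^2 = 4·4026, i.e. γ^4 - 310γ^2 + 24025 - 16104 = 0, i.e. γ^4 - 310γ^2 + 7921 = 0. So γ is a root of x^4 - 310x^2 + 7921. This polynomial is irreducible over Q: it has no rational root (each ±√122 ± √33 is irrational), and any factorization into two quadratics over Q would force √(4026) ∈ Q (pairing opposite roots) or √122, √33 ∈ Q (other pairings), all impossible. Hence [Q(γ):Q] = 4 = [Q(√122, √33):Q], so Q(γ) = Q(√122, √33).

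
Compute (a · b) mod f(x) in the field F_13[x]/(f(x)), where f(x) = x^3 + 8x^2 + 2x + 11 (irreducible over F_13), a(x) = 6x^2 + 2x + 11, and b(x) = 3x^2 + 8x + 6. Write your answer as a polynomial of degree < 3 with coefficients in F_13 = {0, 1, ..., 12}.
a · b ≡ 2x^2 + 4x + 3 (mod f(x))

Multiply in F_13[x]: a(x)·b(x) = (6x^2 + 2x + 11)·(3x^2 + 8x + 6) = 5x^4 + 2x^3 + 7x^2 + 9x + 1. This has degree ≥ 3, so divide by f(x) over F_13: 5x^4 + 2x^3 + 7x^2 + 9x + 1 = (5x + 1)·(x^3 + 8x^2 + 2x + 11) + (2x^2 + 4x + 3). Hence a·b ≡ 2x^2 + 4x + 3 (mod f). (F_13[x]/(f) is a field with 13^3 = 2197 elements since f is irreducible of degree 3.)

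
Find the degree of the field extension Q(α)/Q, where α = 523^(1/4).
[Q(α):Q] = 4

α is a root of x^4 - 523. By Eisenstein's criterion at the prime p = 523 (which divides the constant term 523 but p^2 = 273529 does not, since 523 is squarefree), x^4 - 523 is irreducible over Q. Hence [Q(α):Q] = 4.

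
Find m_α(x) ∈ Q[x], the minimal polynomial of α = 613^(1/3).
m_α(x) = x^3 - 613

α satisfies α^3 = 613, so x^3 - 613 annihilates α. By the rational root test, a rational root p/q (in lowest terms) of x^3 - 613 would satisfy p^3 = 613 q^3, forcing q = 1 and p^3 = 613; but 613 is not a perfect cube, contradiction. A monic cubic over Q with no rational root is irreducible (any nontrivial factorization would include a linear factor). Hence x^3 - 613 is the minimal polynomial of α, and in particular [Q(α):Q] = 3.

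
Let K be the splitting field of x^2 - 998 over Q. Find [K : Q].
[K : Q] = 2

f(x) = x^2 - 998 factors as (x - √998)(x + √998). The splitting field is K = Q(√998). Since 998 is squarefree and > 1, it is not a perfect square, so x^2 - 998 is irreducible over Q and [Q(√998) : Q] = 2. Hence [K : Q] = 2.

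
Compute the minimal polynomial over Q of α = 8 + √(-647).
m_α(x) = x^2 - 16x + 711

From α - 8 = √(-647), squaring gives (α - 8)^2 = -647, i.e. α^2 - 16α + 64 = -647, so α^2 - 16α + 711 = 0. The discriminant of x^2 - 16x + 711 is (-16)^2 - 4·(711) = 256 - 2844 = -2588, and 4·(-647) is not a perfect square in Q since -647 is squarefree and ≠ 1. Hence x^2 - 16x + 711 is irreducible over Q and is the minimal polynomial of α.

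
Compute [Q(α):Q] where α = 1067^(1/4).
[Q(α):Q] = 4

α is a root of x^4 - 1067. By Eisenstein's criterion at the prime p = 11 (which divides the constant term 1067 but p^2 = 121 does not, since 1067 is squarefree), x^4 - 1067 is irreducible over Q. Hence [Q(α):Q] = 4.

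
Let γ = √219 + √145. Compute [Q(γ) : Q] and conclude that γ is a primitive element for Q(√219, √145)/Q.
[Q(γ) : Q] = 4 (equivalently, Q(γ) = Q(√219, √145))

Obviously Q(γ) ⊆ Q(√219, √145), and [Q(√219, √145):Q] = 4 (since 219, 145 are distinct squarefree integers > 1 with 31755 not a perfect square). To show equality we compute the minimal polynomial of γ. From γ = √219 + √145: γ^2 = 219 + 2√(31755) + 145 = 364 + 2√(31755), so γ^2 - 364 = 2√(31755); squaring, (γ^2 - 364)^2 = 4·31755, i.e. γ^4 - 728γ^2 + 132496 - 127020 = 0, i.e. γ^4 - 728γ^2 + 5476 = 0. So γ is a root of x^4 - 728x^2 + 5476. This polynomial is irreducible over Q: it has no rational root (each ±√219 ± √145 is irrational), and any factorization into two quadratics over Q would force √(31755) ∈ Q (pairing opposite roots) or √219, √145 ∈ Q (other pairings), all impossible. Hence [Q(γ):Q] = 4 = [Q(√219, √145):Q], so Q(γ) = Q(√219, √145).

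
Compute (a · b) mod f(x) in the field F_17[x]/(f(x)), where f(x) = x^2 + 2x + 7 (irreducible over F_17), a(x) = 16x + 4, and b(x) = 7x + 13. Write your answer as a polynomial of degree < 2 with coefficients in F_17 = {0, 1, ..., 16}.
a · b ≡ 12x + 16 (mod f(x))

Multiply in F_17[x]: a(x)·b(x) = (16x + 4)·(7x + 13) = 10x^2 + 15x + 1. This has degree ≥ 2, so divide by f(x) over F_17: 10x^2 + 15x + 1 = (10)·(x^2 + 2x + 7) + (12x + 16). Hence a·b ≡ 12x + 16 (mod f). (F_17[x]/(f) is a field with 17^2 = 289 elements since f is irreducible of degree 2.)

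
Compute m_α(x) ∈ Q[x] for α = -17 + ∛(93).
m_α(x) = x^3 + 51x^2 + 867x + 4820

Set β = α + 17 = ∛(93), so β^3 = 93. Then (α + 17)^3 - 93 = 0, i.e. α is a root of g(x) = (x + 17)^3 - 93 = x^3 + 51x^2 + 867x + 4820. Since g(x) = h(x + 17) where h(x) = x^3 - 93, and h is irreducible over Q (because 93 is not a perfect cube, so h has no rational root, and a monic cubic with no rational root is irreducible), g is also irreducible (irreducibility is preserved under the substitution x → x + 17). Hence m_α(x) = x^3 + 51x^2 + 867x + 4820.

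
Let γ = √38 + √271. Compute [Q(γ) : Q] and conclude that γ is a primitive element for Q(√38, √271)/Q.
[Q(γ) : Q] = 4 (equivalently, Q(γ) = Q(√38, √271))

Obviously Q(γ) ⊆ Q(√38, √271), and [Q(√38, √271):Q] = 4 (since 38, 271 are distinct squarefree integers > 1 with 10298 not a perfect square). To show equality we compute the minimal polynomial of γ. From γ = √38 + √271: γ^2 = 38 + 2√(10298) + 271 = 309 + 2√(10298), so γ^2 - 309 = 2√(10298); squaring, (γ^2 - 309)^2 = 4·10298, i.e. γ^4 - 618γ^2 + 95481 - 41192 = 0, i.e. γ^4 - 618γ^2 + 54289 = 0. So γ is a root of x^4 - 618x^2 + 54289. This polynomial is irreducible over Q: it has no rational root (each ±√38 ± √271 is irrational), and any factorization into two quadratics over Q would force √(10298) ∈ Q (pairing opposite roots) or √38, √271 ∈ Q (other pairings), all impossible. Hence [Q(γ):Q] = 4 = [Q(√38, √271):Q], so Q(γ) = Q(√38, √271).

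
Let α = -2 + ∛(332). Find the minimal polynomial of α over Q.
m_α(x) = x^3 + 6x^2 + 12x - 324

Set β = α + 2 = ∛(332), so β^3 = 332. Then (α + 2)^3 - 332 = 0, i.e. α is a root of g(x) = (x + 2)^3 - 332 = x^3 + 6x^2 + 12x - 324. Since g(x) = h(x + 2) where h(x) = x^3 - 332, and h is irreducible over Q (because 332 is not a perfect cube, so h has no rational root, and a monic cubic with no rational root is irreducible), g is also irreducible (irreducibility is preserved under the substitution x → x + 2). Hence m_α(x) = x^3 + 6x^2 + 12x - 324.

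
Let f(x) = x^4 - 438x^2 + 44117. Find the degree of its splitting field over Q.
[K : Q] = 4

Solving the quadratic in x^2: x^2 = (438 ± √(438^2 - 4·44117))/2 = (438 ± √15376)/2 = (438 ± 124)/2, giving x^2 = 157 or x^2 = 281. So f(x) = (x^2 - 157)(x^2 - 281) and the roots of f are ±√157, ±√281. Hence the splitting field is K = Q(√157, √281). Since 157 and 281 are distinct squarefree integers > 1, their product 44117 is not a perfect square, so √281 ∉ Q(√157). By the tower law [K:Q] = [Q(√157,√281):Q(√157)] · [Q(√157):Q] = 2 · 2 = 4.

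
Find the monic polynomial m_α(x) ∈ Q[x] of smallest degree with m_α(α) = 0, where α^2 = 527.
m_α(x) = x^2 - 527

α satisfies α^2 - 527 = 0, so x^2 - 527 annihilates α. Since d = 527 is squarefree and ≠ 1, it is not a perfect square in Q, so x^2 - 527 has no rational root and is therefore irreducible over Q (a degree-2 polynomial over a field is irreducible iff it has no root). Hence m_α(x) = x^2 - 527.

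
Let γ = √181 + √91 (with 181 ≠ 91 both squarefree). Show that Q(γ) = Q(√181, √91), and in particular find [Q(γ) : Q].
[Q(γ) : Q] = 4 (equivalently, Q(γ) = Q(√181, √91))

Obviously Q(γ) ⊆ Q(√181, √91), and [Q(√181, √91):Q] = 4 (since 181, 91 are distinct squarefree integers > 1 with 16471 not a perfect square). To show equality we compute the minimal polynomial of γ. From γ = √181 + √91: γ^2 = 181 + 2√(16471) + 91 = 272 + 2√(16471), so γ^2 - 272 = 2√(16471); squaring, (γ^2 - 272)^2 = 4·16471, i.e. γ^4 - 544γ^2 + 73984 - 65884 = 0, i.e. γ^4 - 544γ^2 + 8100 = 0. So γ is a root of x^4 - 544x^2 + 8100. This polynomial is irreducible over Q: it has no rational root (each ±√181 ± √91 is irrational), and any factorization into two quadratics over Q would force √(16471) ∈ Q (pairing opposite roots) or √181, √91 ∈ Q (other pairings), all impossible. Hence [Q(γ):Q] = 4 = [Q(√181, √91):Q], so Q(γ) = Q(√181, √91).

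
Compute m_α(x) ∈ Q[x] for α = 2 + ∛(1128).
m_α(x) = x^3 - 6x^2 + 12x - 1136

Set β = α - 2 = ∛(1128), so β^3 = 1128. Then (α - 2)^3 - 1128 = 0, i.e. α is a root of g(x) = (x - 2)^3 - 1128 = x^3 - 6x^2 + 12x - 1136. Since g(x) = h(x - 2) where h(x) = x^3 - 1128, and h is irreducible over Q (because 1128 is not a perfect cube, so h has no rational root, and a monic cubic with no rational root is irreducible), g is also irreducible (irreducibility is preserved under the substitution x → x - 2). Hence m_α(x) = x^3 - 6x^2 + 12x - 1136.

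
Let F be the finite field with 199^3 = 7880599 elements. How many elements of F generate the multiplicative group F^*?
There are φ(7880598) = 2387880 primitive elements

F_q^* is cyclic of order q - 1 = 7880598. A cyclic group of order m has exactly φ(m) generators. Here m = 7880598 = 2 · 3^3 · 11 · 13267, so the number of primitive elements is φ(7880598) = 2387880.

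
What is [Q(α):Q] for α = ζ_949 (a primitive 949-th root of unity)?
[Q(α):Q] = 864

The minimal polynomial of ζ_949 over Q is the 949-th cyclotomic polynomial Φ_949(x), which is irreducible over Q and has degree φ(949) = 864. Hence [Q(α):Q] = φ(949) = 864.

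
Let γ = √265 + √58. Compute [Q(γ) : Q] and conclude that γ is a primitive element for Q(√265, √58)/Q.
[Q(γ) : Q] = 4 (equivalently, Q(γ) = Q(√265, √58))

Obviously Q(γ) ⊆ Q(√265, √58), and [Q(√265, √58):Q] = 4 (since 265, 58 are distinct squarefree integers > 1 with 15370 not a perfect square). To show equality we compute the minimal polynomial of γ. From γ = √265 + √58: γ^2 = 265 + 2√(15370) + 58 = 323 + 2√(15370), so γ^2 - 323 = 2√(15370); squaring, (γ^2 - 323)^2 = 4·15370, i.e. γ^4 - 646γ^2 + 104329 - 61480 = 0, i.e. γ^4 - 646γ^2 + 42849 = 0. So γ is a root of x^4 - 646x^2 + 42849. This polynomial is irreducible over Q: it has no rational root (each ±√265 ± √58 is irrational), and any factorization into two quadratics over Q would force √(15370) ∈ Q (pairing opposite roots) or √265, √58 ∈ Q (other pairings), all impossible. Hence [Q(γ):Q] = 4 = [Q(√265, √58):Q], so Q(γ) = Q(√265, √58).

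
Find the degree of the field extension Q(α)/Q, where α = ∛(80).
[Q(α):Q] = 3

The minimal polynomial of α is x^3 - 80, irreducible over Q since 80 is not a perfect cube (so x^3 - 80 has no rational root). Hence [Q(α):Q] = deg(m_α) = 3.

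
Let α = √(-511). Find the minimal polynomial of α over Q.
m_α(x) = x^2 + 511

α satisfies α^2 + 511 = 0, so x^2 + 511 annihilates α. Since d = -511 is squarefree and ≠ 1, it is not a perfect square in Q, so x^2 + 511 has no rational root and is therefore irreducible over Q (a degree-2 polynomial over a field is irreducible iff it has no root). Hence m_α(x) = x^2 + 511.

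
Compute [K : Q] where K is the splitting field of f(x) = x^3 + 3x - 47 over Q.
[K : Q] = 6

By the rational root test, any rational root of the monic integer polynomial f(x) = x^3 + 3x - 47 must be an integer dividing the constant term -47, i.e. one of ±{1, 47}. Evaluating: f(1) = -43, f(-1) = -51, f(47) = 103917, f(-47) = -104011; none is 0, so f has no rational root and is therefore irreducible over Q (a cubic with no linear factor over a field is irreducible). For an irreducible cubic, the Galois group is A_3 or S_3 according as the discriminant disc(f) = -4a^3 - 27b^2 = -4·(3)^3 - 27·(-47)^2 = -59751 is or is not a square in Q. Here disc(f) = -59751 is not a perfect square in Q, so the Galois group of f over Q is not contained in A_3 and must be all of S_3. The splitting field has degree |S_3| = 6 over Q, so [K : Q] = 6.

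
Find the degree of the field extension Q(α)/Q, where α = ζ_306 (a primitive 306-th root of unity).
[Q(α):Q] = 96

The minimal polynomial of ζ_306 over Q is the 306-th cyclotomic polynomial Φ_306(x), which is irreducible over Q and has degree φ(306) = 96. Hence [Q(α):Q] = φ(306) = 96.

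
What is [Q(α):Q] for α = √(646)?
[Q(α):Q] = 2

[Q(α):Q] equals the degree of the minimal polynomial of α. Here α^2 = 646 and x^2 - 646 is irreducible (d = 646 is squarefree, ≠ 1, hence not a square), so deg(m_α) = 2. Thus [Q(α):Q] = 2.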